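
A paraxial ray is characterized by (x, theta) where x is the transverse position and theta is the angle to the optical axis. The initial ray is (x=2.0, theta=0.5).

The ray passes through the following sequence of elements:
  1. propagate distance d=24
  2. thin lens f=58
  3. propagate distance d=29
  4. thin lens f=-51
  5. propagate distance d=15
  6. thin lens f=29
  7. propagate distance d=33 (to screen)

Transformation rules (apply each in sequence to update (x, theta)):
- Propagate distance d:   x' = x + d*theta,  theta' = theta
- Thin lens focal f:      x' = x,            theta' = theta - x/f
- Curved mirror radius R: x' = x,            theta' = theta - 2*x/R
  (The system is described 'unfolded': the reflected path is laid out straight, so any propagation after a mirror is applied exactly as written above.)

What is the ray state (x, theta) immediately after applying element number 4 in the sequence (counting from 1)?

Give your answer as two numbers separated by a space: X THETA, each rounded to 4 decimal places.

Initial: x=2.0000 theta=0.5000
After 1 (propagate distance d=24): x=14.0000 theta=0.5000
After 2 (thin lens f=58): x=14.0000 theta=15/58 (≈0.2586)
After 3 (propagate distance d=29): x=21.5000 theta=15/58 (≈0.2586)
After 4 (thin lens f=-51): x=21.5000 theta=1006/1479 (≈0.6802)
Rounded to 4 decimal places: x = 21.5000, theta = 0.6802

Answer: 21.5000 0.6802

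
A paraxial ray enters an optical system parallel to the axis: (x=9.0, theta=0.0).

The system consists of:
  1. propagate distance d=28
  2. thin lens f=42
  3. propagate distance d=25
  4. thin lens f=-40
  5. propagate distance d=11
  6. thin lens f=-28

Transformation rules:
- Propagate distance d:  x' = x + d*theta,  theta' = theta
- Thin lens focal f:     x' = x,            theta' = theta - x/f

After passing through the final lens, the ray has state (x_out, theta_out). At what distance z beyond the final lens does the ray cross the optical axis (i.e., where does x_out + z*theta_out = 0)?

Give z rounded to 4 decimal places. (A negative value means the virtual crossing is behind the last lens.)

Initial: x=9.0000 theta=0.0000
After 1 (propagate distance d=28): x=9.0000 theta=0.0000
After 2 (thin lens f=42): x=9.0000 theta=-3/14 (≈-0.2143)
After 3 (propagate distance d=25): x=51/14 (≈3.6429) theta=-3/14 (≈-0.2143)
After 4 (thin lens f=-40): x=51/14 (≈3.6429) theta=-69/560 (≈-0.1232)
After 5 (propagate distance d=11): x=2.2875 theta=-69/560 (≈-0.1232)
After 6 (thin lens f=-28): x=2.2875 theta=-93/2240 (≈-0.0415)
z_focus = -x_out/theta_out = -(2.2875)/(-93/2240) = 1708/31 ≈ 55.0968
Rounded to 4 decimal places: z = 55.0968

Answer: 55.0968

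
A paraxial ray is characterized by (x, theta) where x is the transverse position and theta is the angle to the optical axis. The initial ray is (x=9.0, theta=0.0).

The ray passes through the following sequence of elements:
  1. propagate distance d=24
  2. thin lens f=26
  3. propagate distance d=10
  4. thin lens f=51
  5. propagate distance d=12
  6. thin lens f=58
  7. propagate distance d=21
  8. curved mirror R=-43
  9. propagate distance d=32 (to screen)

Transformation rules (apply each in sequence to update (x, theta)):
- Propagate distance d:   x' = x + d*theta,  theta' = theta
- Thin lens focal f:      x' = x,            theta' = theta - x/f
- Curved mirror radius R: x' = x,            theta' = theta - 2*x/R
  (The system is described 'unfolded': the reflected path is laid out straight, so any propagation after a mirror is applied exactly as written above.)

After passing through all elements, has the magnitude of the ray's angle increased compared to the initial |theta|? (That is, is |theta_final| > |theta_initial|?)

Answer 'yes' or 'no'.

Initial: x=9.0000 theta=0.0000
After 1 (propagate distance d=24): x=9.0000 theta=0.0000
After 2 (thin lens f=26): x=9.0000 theta=-9/26 (≈-0.3462)
After 3 (propagate distance d=10): x=72/13 (≈5.5385) theta=-9/26 (≈-0.3462)
After 4 (thin lens f=51): x=72/13 (≈5.5385) theta=-201/442 (≈-0.4548)
After 5 (propagate distance d=12): x=18/221 (≈0.0814) theta=-201/442 (≈-0.4548)
After 6 (thin lens f=58): x=18/221 (≈0.0814) theta=-5847/12818 (≈-0.4562)
After 7 (propagate distance d=21): x=-121743/12818 (≈-9.4978) theta=-5847/12818 (≈-0.4562)
After 8 (curved mirror R=-43): x=-121743/12818 (≈-9.4978) theta=-494907/551174 (≈-0.8979)
After 9 (propagate distance d=32 (to screen)): x=-1620921/42398 (≈-38.2311) theta=-494907/551174 (≈-0.8979)
|theta_initial|=0.0000 |theta_final|=494907/551174 (≈0.8979) -> increased

Answer: yes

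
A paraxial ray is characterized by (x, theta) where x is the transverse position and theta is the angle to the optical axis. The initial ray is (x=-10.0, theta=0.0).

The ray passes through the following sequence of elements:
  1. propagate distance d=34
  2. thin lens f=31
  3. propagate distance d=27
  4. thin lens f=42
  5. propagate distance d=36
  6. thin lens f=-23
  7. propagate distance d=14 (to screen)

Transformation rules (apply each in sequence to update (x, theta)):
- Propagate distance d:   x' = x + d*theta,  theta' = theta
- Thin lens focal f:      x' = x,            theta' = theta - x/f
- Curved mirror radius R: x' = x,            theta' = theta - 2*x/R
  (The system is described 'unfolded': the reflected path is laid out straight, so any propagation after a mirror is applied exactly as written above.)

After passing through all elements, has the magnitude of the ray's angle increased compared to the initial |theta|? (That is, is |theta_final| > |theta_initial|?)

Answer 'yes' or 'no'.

Initial: x=-10.0000 theta=0.0000
After 1 (propagate distance d=34): x=-10.0000 theta=0.0000
After 2 (thin lens f=31): x=-10.0000 theta=10/31 (≈0.3226)
After 3 (propagate distance d=27): x=-40/31 (≈-1.2903) theta=10/31 (≈0.3226)
After 4 (thin lens f=42): x=-40/31 (≈-1.2903) theta=230/651 (≈0.3533)
After 5 (propagate distance d=36): x=80/7 (≈11.4286) theta=230/651 (≈0.3533)
After 6 (thin lens f=-23): x=80/7 (≈11.4286) theta=12730/14973 (≈0.8502)
After 7 (propagate distance d=14 (to screen)): x=349340/14973 (≈23.3313) theta=12730/14973 (≈0.8502)
|theta_initial|=0.0000 |theta_final|=12730/14973 (≈0.8502) -> increased

Answer: yes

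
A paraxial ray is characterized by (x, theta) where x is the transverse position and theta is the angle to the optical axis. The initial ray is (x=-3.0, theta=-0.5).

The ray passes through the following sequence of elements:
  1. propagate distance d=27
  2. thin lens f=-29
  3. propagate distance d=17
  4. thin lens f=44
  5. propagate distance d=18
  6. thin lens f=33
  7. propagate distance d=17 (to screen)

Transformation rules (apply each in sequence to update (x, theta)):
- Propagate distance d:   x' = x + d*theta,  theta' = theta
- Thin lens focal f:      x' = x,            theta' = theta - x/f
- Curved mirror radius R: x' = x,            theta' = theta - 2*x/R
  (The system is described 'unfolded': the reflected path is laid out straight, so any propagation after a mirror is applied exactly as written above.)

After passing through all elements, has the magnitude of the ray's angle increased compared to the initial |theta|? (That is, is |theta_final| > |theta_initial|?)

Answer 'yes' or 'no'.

Answer: yes

Derivation:
Initial: x=-3.0000 theta=-0.5000
After 1 (propagate distance d=27): x=-16.5000 theta=-0.5000
After 2 (thin lens f=-29): x=-16.5000 theta=-31/29 (≈-1.0690)
After 3 (propagate distance d=17): x=-2011/58 (≈-34.6724) theta=-31/29 (≈-1.0690)
After 4 (thin lens f=44): x=-2011/58 (≈-34.6724) theta=-717/2552 (≈-0.2810)
After 5 (propagate distance d=18): x=-50695/1276 (≈-39.7296) theta=-717/2552 (≈-0.2810)
After 6 (thin lens f=33): x=-50695/1276 (≈-39.7296) theta=77729/84216 (≈0.9230)
After 7 (propagate distance d=17 (to screen)): x=-2024477/84216 (≈-24.0391) theta=77729/84216 (≈0.9230)
|theta_initial|=0.5000 |theta_final|=77729/84216 (≈0.9230) -> increased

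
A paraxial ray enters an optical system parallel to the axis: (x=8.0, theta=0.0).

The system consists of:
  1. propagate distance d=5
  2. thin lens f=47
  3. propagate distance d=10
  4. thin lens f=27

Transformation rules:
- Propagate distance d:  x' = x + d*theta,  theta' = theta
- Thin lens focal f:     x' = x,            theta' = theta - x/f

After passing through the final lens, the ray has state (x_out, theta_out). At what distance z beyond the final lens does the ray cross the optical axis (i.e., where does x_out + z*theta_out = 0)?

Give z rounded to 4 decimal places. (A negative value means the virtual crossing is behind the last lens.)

Initial: x=8.0000 theta=0.0000
After 1 (propagate distance d=5): x=8.0000 theta=0.0000
After 2 (thin lens f=47): x=8.0000 theta=-8/47 (≈-0.1702)
After 3 (propagate distance d=10): x=296/47 (≈6.2979) theta=-8/47 (≈-0.1702)
After 4 (thin lens f=27): x=296/47 (≈6.2979) theta=-512/1269 (≈-0.4035)
z_focus = -x_out/theta_out = -(296/47)/(-512/1269) = 999/64 ≈ 15.6094
Rounded to 4 decimal places: z = 15.6094

Answer: 15.6094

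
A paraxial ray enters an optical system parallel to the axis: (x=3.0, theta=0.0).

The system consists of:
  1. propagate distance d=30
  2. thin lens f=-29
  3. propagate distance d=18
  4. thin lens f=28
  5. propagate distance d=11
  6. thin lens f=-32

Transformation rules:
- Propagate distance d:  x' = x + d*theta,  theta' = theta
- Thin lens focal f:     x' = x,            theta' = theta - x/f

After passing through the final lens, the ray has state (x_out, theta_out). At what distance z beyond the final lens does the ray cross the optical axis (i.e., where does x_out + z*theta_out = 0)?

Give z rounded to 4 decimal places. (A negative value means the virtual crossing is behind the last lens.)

Initial: x=3.0000 theta=0.0000
After 1 (propagate distance d=30): x=3.0000 theta=0.0000
After 2 (thin lens f=-29): x=3.0000 theta=3/29 (≈0.1034)
After 3 (propagate distance d=18): x=141/29 (≈4.8621) theta=3/29 (≈0.1034)
After 4 (thin lens f=28): x=141/29 (≈4.8621) theta=-57/812 (≈-0.0702)
After 5 (propagate distance d=11): x=3321/812 (≈4.0899) theta=-57/812 (≈-0.0702)
After 6 (thin lens f=-32): x=3321/812 (≈4.0899) theta=1497/25984 (≈0.0576)
z_focus = -x_out/theta_out = -(3321/812)/(1497/25984) = -35424/499 ≈ -70.9900
Rounded to 4 decimal places: z = -70.9900

Answer: -70.9900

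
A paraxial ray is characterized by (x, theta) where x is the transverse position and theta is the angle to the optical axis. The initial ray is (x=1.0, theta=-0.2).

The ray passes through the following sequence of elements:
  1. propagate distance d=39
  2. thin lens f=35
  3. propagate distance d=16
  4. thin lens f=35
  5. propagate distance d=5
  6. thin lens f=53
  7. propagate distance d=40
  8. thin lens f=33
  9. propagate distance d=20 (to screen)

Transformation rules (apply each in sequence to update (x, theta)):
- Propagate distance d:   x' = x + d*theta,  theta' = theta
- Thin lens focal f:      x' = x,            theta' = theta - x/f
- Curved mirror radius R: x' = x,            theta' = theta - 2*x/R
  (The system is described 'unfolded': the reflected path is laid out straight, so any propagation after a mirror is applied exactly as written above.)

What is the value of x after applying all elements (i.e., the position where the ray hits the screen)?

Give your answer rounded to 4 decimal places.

Initial: x=1.0000 theta=-0.2000
After 1 (propagate distance d=39): x=-6.8000 theta=-0.2000
After 2 (thin lens f=35): x=-6.8000 theta=-1/175 (≈-0.0057)
After 3 (propagate distance d=16): x=-1206/175 (≈-6.8914) theta=-1/175 (≈-0.0057)
After 4 (thin lens f=35): x=-1206/175 (≈-6.8914) theta=1171/6125 (≈0.1912)
After 5 (propagate distance d=5): x=-7271/1225 (≈-5.9355) theta=1171/6125 (≈0.1912)
After 6 (thin lens f=53): x=-7271/1225 (≈-5.9355) theta=98418/324625 (≈0.3032)
After 7 (propagate distance d=40): x=401981/64925 (≈6.1915) theta=98418/324625 (≈0.3032)
After 8 (thin lens f=33): x=401981/64925 (≈6.1915) theta=1237889/10712625 (≈0.1156)
After 9 (propagate distance d=20 (to screen)): x=18216929/2142525 (≈8.5026) theta=1237889/10712625 (≈0.1156)
Rounded to 4 decimal places: x = 8.5026

Answer: 8.5026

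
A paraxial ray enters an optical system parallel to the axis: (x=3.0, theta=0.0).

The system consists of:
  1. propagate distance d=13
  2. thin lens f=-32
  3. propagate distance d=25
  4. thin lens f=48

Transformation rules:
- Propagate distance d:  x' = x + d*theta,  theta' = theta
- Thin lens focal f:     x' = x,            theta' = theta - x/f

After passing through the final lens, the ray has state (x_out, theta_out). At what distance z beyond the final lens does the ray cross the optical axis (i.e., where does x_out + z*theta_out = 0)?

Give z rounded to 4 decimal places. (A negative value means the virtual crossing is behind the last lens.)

Initial: x=3.0000 theta=0.0000
After 1 (propagate distance d=13): x=3.0000 theta=0.0000
After 2 (thin lens f=-32): x=3.0000 theta=3/32 (≈0.0938)
After 3 (propagate distance d=25): x=171/32 (≈5.3438) theta=3/32 (≈0.0938)
After 4 (thin lens f=48): x=171/32 (≈5.3438) theta=-9/512 (≈-0.0176)
z_focus = -x_out/theta_out = -(171/32)/(-9/512) = 304.0000
Rounded to 4 decimal places: z = 304.0000

Answer: 304.0000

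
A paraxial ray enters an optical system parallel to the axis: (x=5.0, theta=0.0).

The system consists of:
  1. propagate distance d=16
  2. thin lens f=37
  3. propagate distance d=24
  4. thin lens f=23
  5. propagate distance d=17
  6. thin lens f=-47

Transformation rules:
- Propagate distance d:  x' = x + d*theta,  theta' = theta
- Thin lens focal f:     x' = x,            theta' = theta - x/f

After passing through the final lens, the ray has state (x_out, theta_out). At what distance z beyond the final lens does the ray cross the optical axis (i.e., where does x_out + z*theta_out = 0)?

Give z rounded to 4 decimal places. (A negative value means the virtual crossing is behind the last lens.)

Answer: -7.3372

Derivation:
Initial: x=5.0000 theta=0.0000
After 1 (propagate distance d=16): x=5.0000 theta=0.0000
After 2 (thin lens f=37): x=5.0000 theta=-5/37 (≈-0.1351)
After 3 (propagate distance d=24): x=65/37 (≈1.7568) theta=-5/37 (≈-0.1351)
After 4 (thin lens f=23): x=65/37 (≈1.7568) theta=-180/851 (≈-0.2115)
After 5 (propagate distance d=17): x=-1565/851 (≈-1.8390) theta=-180/851 (≈-0.2115)
After 6 (thin lens f=-47): x=-1565/851 (≈-1.8390) theta=-10025/39997 (≈-0.2506)
z_focus = -x_out/theta_out = -(-1565/851)/(-10025/39997) = -14711/2005 ≈ -7.3372
Rounded to 4 decimal places: z = -7.3372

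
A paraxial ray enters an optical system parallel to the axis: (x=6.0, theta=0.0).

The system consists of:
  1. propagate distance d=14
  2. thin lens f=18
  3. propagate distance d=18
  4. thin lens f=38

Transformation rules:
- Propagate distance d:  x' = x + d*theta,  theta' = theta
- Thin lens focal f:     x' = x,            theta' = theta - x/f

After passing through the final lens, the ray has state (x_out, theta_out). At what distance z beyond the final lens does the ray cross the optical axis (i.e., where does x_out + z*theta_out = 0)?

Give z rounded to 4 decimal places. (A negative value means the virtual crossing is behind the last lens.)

Answer: 0.0000

Derivation:
Initial: x=6.0000 theta=0.0000
After 1 (propagate distance d=14): x=6.0000 theta=0.0000
After 2 (thin lens f=18): x=6.0000 theta=-1/3 (≈-0.3333)
After 3 (propagate distance d=18): x=0.0000 theta=-1/3 (≈-0.3333)
After 4 (thin lens f=38): x=0.0000 theta=-1/3 (≈-0.3333)
z_focus = -x_out/theta_out = -(0.0000)/(-1/3) = 0.0000
Rounded to 4 decimal places: z = 0.0000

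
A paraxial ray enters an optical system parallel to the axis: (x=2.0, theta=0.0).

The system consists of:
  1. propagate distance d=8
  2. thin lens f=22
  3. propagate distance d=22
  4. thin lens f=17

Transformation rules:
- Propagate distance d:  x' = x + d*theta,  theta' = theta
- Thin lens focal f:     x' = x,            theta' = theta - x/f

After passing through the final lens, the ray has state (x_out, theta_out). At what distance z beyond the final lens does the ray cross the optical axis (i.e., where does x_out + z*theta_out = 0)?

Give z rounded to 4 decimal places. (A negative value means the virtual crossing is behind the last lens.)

Initial: x=2.0000 theta=0.0000
After 1 (propagate distance d=8): x=2.0000 theta=0.0000
After 2 (thin lens f=22): x=2.0000 theta=-1/11 (≈-0.0909)
After 3 (propagate distance d=22): x=0.0000 theta=-1/11 (≈-0.0909)
After 4 (thin lens f=17): x=0.0000 theta=-1/11 (≈-0.0909)
z_focus = -x_out/theta_out = -(0.0000)/(-1/11) = 0.0000
Rounded to 4 decimal places: z = 0.0000

Answer: 0.0000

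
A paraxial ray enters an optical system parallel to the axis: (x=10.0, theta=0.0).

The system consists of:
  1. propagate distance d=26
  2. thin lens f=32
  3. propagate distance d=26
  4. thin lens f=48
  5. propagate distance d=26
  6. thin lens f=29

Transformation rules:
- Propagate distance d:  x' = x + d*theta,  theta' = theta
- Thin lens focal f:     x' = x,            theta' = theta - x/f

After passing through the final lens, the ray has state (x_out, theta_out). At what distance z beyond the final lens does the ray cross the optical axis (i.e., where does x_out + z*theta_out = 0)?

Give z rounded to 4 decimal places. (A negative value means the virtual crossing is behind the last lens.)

Answer: -71.9200

Derivation:
Initial: x=10.0000 theta=0.0000
After 1 (propagate distance d=26): x=10.0000 theta=0.0000
After 2 (thin lens f=32): x=10.0000 theta=-0.3125
After 3 (propagate distance d=26): x=1.8750 theta=-0.3125
After 4 (thin lens f=48): x=1.8750 theta=-45/128 (≈-0.3516)
After 5 (propagate distance d=26): x=-465/64 (≈-7.2656) theta=-45/128 (≈-0.3516)
After 6 (thin lens f=29): x=-465/64 (≈-7.2656) theta=-375/3712 (≈-0.1010)
z_focus = -x_out/theta_out = -(-465/64)/(-375/3712) = -71.9200
Rounded to 4 decimal places: z = -71.9200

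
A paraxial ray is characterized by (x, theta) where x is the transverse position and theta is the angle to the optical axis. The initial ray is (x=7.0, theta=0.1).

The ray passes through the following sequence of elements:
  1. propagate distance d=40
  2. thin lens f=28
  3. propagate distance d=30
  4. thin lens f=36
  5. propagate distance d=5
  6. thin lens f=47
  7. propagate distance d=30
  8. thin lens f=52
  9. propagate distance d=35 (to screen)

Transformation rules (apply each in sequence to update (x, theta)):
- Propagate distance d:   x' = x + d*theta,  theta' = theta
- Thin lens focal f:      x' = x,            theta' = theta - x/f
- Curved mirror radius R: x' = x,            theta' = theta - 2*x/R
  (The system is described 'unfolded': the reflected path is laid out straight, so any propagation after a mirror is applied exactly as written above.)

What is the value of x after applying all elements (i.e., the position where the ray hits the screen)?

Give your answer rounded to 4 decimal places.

Initial: x=7.0000 theta=0.1000
After 1 (propagate distance d=40): x=11.0000 theta=0.1000
After 2 (thin lens f=28): x=11.0000 theta=-41/140 (≈-0.2929)
After 3 (propagate distance d=30): x=31/14 (≈2.2143) theta=-41/140 (≈-0.2929)
After 4 (thin lens f=36): x=31/14 (≈2.2143) theta=-893/2520 (≈-0.3544)
After 5 (propagate distance d=5): x=223/504 (≈0.4425) theta=-893/2520 (≈-0.3544)
After 6 (thin lens f=47): x=223/504 (≈0.4425) theta=-7181/19740 (≈-0.3638)
After 7 (propagate distance d=30): x=-248035/23688 (≈-10.4709) theta=-7181/19740 (≈-0.3638)
After 8 (thin lens f=52): x=-248035/23688 (≈-10.4709) theta=-1000297/6158880 (≈-0.1624)
After 9 (propagate distance d=35 (to screen)): x=-19899899/1231776 (≈-16.1555) theta=-1000297/6158880 (≈-0.1624)
Rounded to 4 decimal places: x = -16.1555

Answer: -16.1555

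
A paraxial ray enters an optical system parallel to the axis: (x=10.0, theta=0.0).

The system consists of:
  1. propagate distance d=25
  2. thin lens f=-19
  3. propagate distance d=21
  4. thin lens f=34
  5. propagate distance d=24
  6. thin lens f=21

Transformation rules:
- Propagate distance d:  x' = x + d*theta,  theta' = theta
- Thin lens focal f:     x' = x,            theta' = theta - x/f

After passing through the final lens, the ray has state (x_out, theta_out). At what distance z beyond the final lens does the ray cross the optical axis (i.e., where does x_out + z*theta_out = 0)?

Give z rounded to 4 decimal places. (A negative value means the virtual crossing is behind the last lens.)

Initial: x=10.0000 theta=0.0000
After 1 (propagate distance d=25): x=10.0000 theta=0.0000
After 2 (thin lens f=-19): x=10.0000 theta=10/19 (≈0.5263)
After 3 (propagate distance d=21): x=400/19 (≈21.0526) theta=10/19 (≈0.5263)
After 4 (thin lens f=34): x=400/19 (≈21.0526) theta=-30/323 (≈-0.0929)
After 5 (propagate distance d=24): x=320/17 (≈18.8235) theta=-30/323 (≈-0.0929)
After 6 (thin lens f=21): x=320/17 (≈18.8235) theta=-6710/6783 (≈-0.9892)
z_focus = -x_out/theta_out = -(320/17)/(-6710/6783) = 12768/671 ≈ 19.0283
Rounded to 4 decimal places: z = 19.0283

Answer: 19.0283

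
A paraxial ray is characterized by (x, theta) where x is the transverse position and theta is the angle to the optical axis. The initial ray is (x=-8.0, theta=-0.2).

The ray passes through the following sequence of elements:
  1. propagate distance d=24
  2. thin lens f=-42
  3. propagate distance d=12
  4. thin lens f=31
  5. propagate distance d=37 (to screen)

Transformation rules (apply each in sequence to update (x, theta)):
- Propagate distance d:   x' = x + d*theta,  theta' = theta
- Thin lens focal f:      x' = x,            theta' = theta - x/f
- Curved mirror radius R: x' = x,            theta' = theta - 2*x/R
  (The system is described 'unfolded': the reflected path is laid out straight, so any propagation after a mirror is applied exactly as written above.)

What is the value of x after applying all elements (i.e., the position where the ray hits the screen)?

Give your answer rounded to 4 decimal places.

Initial: x=-8.0000 theta=-0.2000
After 1 (propagate distance d=24): x=-12.8000 theta=-0.2000
After 2 (thin lens f=-42): x=-12.8000 theta=-53/105 (≈-0.5048)
After 3 (propagate distance d=12): x=-132/7 (≈-18.8571) theta=-53/105 (≈-0.5048)
After 4 (thin lens f=31): x=-132/7 (≈-18.8571) theta=337/3255 (≈0.1035)
After 5 (propagate distance d=37 (to screen)): x=-48911/3255 (≈-15.0264) theta=337/3255 (≈0.1035)
Rounded to 4 decimal places: x = -15.0264

Answer: -15.0264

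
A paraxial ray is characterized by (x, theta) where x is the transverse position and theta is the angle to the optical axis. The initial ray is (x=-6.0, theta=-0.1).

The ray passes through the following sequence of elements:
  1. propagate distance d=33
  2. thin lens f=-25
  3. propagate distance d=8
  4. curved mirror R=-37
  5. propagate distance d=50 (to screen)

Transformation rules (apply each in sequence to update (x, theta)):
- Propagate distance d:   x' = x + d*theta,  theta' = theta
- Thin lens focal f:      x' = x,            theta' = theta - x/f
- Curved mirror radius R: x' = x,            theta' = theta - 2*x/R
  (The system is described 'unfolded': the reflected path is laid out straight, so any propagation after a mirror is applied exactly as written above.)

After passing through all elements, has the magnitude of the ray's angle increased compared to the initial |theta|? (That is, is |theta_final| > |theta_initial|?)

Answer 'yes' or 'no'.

Initial: x=-6.0000 theta=-0.1000
After 1 (propagate distance d=33): x=-9.3000 theta=-0.1000
After 2 (thin lens f=-25): x=-9.3000 theta=-0.4720
After 3 (propagate distance d=8): x=-13.0760 theta=-0.4720
After 4 (curved mirror R=-37): x=-13.0760 theta=-5452/4625 (≈-1.1788)
After 5 (propagate distance d=50 (to screen)): x=-666153/9250 (≈-72.0165) theta=-5452/4625 (≈-1.1788)
|theta_initial|=0.1000 |theta_final|=5452/4625 (≈1.1788) -> increased

Answer: yes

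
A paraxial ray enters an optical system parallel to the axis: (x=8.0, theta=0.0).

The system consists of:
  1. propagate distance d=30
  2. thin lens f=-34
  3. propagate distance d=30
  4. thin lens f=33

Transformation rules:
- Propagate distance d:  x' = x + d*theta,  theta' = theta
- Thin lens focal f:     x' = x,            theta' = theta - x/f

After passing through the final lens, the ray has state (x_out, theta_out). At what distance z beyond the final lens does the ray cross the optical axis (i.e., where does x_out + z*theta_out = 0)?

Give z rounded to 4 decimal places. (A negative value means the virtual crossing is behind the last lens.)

Answer: 68.1290

Derivation:
Initial: x=8.0000 theta=0.0000
After 1 (propagate distance d=30): x=8.0000 theta=0.0000
After 2 (thin lens f=-34): x=8.0000 theta=4/17 (≈0.2353)
After 3 (propagate distance d=30): x=256/17 (≈15.0588) theta=4/17 (≈0.2353)
After 4 (thin lens f=33): x=256/17 (≈15.0588) theta=-124/561 (≈-0.2210)
z_focus = -x_out/theta_out = -(256/17)/(-124/561) = 2112/31 ≈ 68.1290
Rounded to 4 decimal places: z = 68.1290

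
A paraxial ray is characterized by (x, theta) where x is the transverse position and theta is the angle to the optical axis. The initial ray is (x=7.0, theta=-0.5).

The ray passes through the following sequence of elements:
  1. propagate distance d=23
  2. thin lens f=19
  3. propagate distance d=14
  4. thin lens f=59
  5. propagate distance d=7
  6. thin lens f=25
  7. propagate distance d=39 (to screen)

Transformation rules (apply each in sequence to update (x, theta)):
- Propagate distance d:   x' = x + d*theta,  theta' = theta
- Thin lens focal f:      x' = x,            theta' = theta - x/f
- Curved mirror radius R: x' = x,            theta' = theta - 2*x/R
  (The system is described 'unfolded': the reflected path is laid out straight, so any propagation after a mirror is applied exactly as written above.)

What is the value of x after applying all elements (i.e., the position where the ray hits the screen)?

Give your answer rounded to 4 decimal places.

Answer: 0.2177

Derivation:
Initial: x=7.0000 theta=-0.5000
After 1 (propagate distance d=23): x=-4.5000 theta=-0.5000
After 2 (thin lens f=19): x=-4.5000 theta=-5/19 (≈-0.2632)
After 3 (propagate distance d=14): x=-311/38 (≈-8.1842) theta=-5/19 (≈-0.2632)
After 4 (thin lens f=59): x=-311/38 (≈-8.1842) theta=-279/2242 (≈-0.1244)
After 5 (propagate distance d=7): x=-10151/1121 (≈-9.0553) theta=-279/2242 (≈-0.1244)
After 6 (thin lens f=25): x=-10151/1121 (≈-9.0553) theta=13327/56050 (≈0.2378)
After 7 (propagate distance d=39 (to screen)): x=12203/56050 (≈0.2177) theta=13327/56050 (≈0.2378)
Rounded to 4 decimal places: x = 0.2177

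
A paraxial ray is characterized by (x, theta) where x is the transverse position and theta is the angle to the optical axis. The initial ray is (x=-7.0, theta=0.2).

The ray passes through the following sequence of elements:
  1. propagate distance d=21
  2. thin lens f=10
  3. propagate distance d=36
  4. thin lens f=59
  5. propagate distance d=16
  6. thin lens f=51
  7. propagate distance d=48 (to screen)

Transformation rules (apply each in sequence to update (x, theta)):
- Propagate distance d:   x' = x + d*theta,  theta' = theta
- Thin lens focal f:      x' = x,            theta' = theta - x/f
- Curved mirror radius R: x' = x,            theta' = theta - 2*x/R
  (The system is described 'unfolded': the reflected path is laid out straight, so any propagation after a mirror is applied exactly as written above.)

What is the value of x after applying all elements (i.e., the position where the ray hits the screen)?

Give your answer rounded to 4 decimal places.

Answer: 12.3322

Derivation:
Initial: x=-7.0000 theta=0.2000
After 1 (propagate distance d=21): x=-2.8000 theta=0.2000
After 2 (thin lens f=10): x=-2.8000 theta=0.4800
After 3 (propagate distance d=36): x=14.4800 theta=0.4800
After 4 (thin lens f=59): x=14.4800 theta=346/1475 (≈0.2346)
After 5 (propagate distance d=16): x=26894/1475 (≈18.2332) theta=346/1475 (≈0.2346)
After 6 (thin lens f=51): x=26894/1475 (≈18.2332) theta=-544/4425 (≈-0.1229)
After 7 (propagate distance d=48 (to screen)): x=3638/295 (≈12.3322) theta=-544/4425 (≈-0.1229)
Rounded to 4 decimal places: x = 12.3322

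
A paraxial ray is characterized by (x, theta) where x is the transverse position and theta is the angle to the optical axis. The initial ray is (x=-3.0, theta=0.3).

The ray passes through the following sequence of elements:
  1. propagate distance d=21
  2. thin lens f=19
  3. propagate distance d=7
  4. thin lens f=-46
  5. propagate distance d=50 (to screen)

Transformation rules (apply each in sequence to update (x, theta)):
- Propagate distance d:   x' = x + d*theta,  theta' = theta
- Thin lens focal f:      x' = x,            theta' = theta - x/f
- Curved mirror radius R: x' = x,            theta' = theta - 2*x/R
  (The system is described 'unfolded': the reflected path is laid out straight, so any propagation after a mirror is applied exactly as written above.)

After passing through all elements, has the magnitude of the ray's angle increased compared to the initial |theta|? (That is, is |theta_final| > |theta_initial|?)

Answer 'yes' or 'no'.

Answer: no

Derivation:
Initial: x=-3.0000 theta=0.3000
After 1 (propagate distance d=21): x=3.3000 theta=0.3000
After 2 (thin lens f=19): x=3.3000 theta=12/95 (≈0.1263)
After 3 (propagate distance d=7): x=159/38 (≈4.1842) theta=12/95 (≈0.1263)
After 4 (thin lens f=-46): x=159/38 (≈4.1842) theta=1899/8740 (≈0.2173)
After 5 (propagate distance d=50 (to screen)): x=6576/437 (≈15.0481) theta=1899/8740 (≈0.2173)
|theta_initial|=0.3000 |theta_final|=1899/8740 (≈0.2173) -> not increased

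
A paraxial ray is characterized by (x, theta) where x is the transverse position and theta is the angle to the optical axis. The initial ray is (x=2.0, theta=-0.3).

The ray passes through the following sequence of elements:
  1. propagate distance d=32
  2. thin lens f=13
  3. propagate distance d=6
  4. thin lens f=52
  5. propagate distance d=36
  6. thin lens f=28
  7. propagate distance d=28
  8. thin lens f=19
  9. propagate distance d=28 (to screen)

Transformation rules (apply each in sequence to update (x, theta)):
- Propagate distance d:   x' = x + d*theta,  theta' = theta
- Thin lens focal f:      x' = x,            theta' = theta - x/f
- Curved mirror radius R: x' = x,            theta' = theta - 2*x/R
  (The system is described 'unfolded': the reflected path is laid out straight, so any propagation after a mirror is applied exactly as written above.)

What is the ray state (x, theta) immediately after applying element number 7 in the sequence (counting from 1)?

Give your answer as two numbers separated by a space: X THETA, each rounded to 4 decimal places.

Answer: 11.1420 0.0967

Derivation:
Initial: x=2.0000 theta=-0.3000
After 1 (propagate distance d=32): x=-7.6000 theta=-0.3000
After 2 (thin lens f=13): x=-7.6000 theta=37/130 (≈0.2846)
After 3 (propagate distance d=6): x=-383/65 (≈-5.8923) theta=37/130 (≈0.2846)
After 4 (thin lens f=52): x=-383/65 (≈-5.8923) theta=269/676 (≈0.3979)
After 5 (propagate distance d=36): x=7126/845 (≈8.4331) theta=269/676 (≈0.3979)
After 6 (thin lens f=28): x=7126/845 (≈8.4331) theta=327/3380 (≈0.0967)
After 7 (propagate distance d=28): x=1883/169 (≈11.1420) theta=327/3380 (≈0.0967)
Rounded to 4 decimal places: x = 11.1420, theta = 0.0967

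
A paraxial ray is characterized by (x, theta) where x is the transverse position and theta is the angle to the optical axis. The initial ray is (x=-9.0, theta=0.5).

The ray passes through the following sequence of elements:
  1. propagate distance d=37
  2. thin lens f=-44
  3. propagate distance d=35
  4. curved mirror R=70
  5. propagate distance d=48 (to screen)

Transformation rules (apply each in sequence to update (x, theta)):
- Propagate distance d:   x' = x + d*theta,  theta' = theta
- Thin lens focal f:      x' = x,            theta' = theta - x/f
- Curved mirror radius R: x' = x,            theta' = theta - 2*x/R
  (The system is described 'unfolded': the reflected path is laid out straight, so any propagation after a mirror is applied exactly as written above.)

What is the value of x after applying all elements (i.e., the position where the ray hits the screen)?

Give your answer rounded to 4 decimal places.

Initial: x=-9.0000 theta=0.5000
After 1 (propagate distance d=37): x=9.5000 theta=0.5000
After 2 (thin lens f=-44): x=9.5000 theta=63/88 (≈0.7159)
After 3 (propagate distance d=35): x=3041/88 (≈34.5568) theta=63/88 (≈0.7159)
After 4 (curved mirror R=70): x=3041/88 (≈34.5568) theta=-19/70 (≈-0.2714)
After 5 (propagate distance d=48 (to screen)): x=66307/3080 (≈21.5282) theta=-19/70 (≈-0.2714)
Rounded to 4 decimal places: x = 21.5282

Answer: 21.5282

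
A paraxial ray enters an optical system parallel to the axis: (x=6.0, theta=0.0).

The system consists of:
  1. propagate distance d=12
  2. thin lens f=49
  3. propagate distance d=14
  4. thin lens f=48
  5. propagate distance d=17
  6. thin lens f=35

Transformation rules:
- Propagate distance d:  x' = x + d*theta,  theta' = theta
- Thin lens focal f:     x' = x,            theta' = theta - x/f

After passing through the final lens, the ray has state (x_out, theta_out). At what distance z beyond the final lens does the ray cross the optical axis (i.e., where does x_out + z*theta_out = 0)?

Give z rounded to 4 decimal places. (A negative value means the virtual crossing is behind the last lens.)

Initial: x=6.0000 theta=0.0000
After 1 (propagate distance d=12): x=6.0000 theta=0.0000
After 2 (thin lens f=49): x=6.0000 theta=-6/49 (≈-0.1224)
After 3 (propagate distance d=14): x=30/7 (≈4.2857) theta=-6/49 (≈-0.1224)
After 4 (thin lens f=48): x=30/7 (≈4.2857) theta=-83/392 (≈-0.2117)
After 5 (propagate distance d=17): x=269/392 (≈0.6862) theta=-83/392 (≈-0.2117)
After 6 (thin lens f=35): x=269/392 (≈0.6862) theta=-1587/6860 (≈-0.2313)
z_focus = -x_out/theta_out = -(269/392)/(-1587/6860) = 9415/3174 ≈ 2.9663
Rounded to 4 decimal places: z = 2.9663

Answer: 2.9663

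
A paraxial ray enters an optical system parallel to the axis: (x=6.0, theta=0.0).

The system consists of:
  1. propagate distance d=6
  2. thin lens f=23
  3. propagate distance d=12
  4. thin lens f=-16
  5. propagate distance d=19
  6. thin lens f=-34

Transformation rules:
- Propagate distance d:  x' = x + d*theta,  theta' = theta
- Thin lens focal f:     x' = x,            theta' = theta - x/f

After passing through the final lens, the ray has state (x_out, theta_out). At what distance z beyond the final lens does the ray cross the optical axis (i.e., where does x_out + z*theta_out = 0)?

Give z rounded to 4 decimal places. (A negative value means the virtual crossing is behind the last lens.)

Answer: 30.9438

Derivation:
Initial: x=6.0000 theta=0.0000
After 1 (propagate distance d=6): x=6.0000 theta=0.0000
After 2 (thin lens f=23): x=6.0000 theta=-6/23 (≈-0.2609)
After 3 (propagate distance d=12): x=66/23 (≈2.8696) theta=-6/23 (≈-0.2609)
After 4 (thin lens f=-16): x=66/23 (≈2.8696) theta=-15/184 (≈-0.0815)
After 5 (propagate distance d=19): x=243/184 (≈1.3207) theta=-15/184 (≈-0.0815)
After 6 (thin lens f=-34): x=243/184 (≈1.3207) theta=-267/6256 (≈-0.0427)
z_focus = -x_out/theta_out = -(243/184)/(-267/6256) = 2754/89 ≈ 30.9438
Rounded to 4 decimal places: z = 30.9438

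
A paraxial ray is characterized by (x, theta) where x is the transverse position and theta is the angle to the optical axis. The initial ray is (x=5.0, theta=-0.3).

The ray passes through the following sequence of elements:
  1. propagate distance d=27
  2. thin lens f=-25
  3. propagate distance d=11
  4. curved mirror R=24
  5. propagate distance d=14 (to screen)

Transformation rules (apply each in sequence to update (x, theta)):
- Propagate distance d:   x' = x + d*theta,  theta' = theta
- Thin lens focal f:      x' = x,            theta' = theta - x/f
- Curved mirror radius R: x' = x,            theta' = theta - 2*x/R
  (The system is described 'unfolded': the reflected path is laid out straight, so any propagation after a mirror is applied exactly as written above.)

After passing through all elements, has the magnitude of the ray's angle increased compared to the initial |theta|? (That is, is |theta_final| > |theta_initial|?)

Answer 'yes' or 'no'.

Initial: x=5.0000 theta=-0.3000
After 1 (propagate distance d=27): x=-3.1000 theta=-0.3000
After 2 (thin lens f=-25): x=-3.1000 theta=-0.4240
After 3 (propagate distance d=11): x=-7.7640 theta=-0.4240
After 4 (curved mirror R=24): x=-7.7640 theta=0.2230
After 5 (propagate distance d=14 (to screen)): x=-4.6420 theta=0.2230
|theta_initial|=0.3000 |theta_final|=0.2230 -> not increased

Answer: no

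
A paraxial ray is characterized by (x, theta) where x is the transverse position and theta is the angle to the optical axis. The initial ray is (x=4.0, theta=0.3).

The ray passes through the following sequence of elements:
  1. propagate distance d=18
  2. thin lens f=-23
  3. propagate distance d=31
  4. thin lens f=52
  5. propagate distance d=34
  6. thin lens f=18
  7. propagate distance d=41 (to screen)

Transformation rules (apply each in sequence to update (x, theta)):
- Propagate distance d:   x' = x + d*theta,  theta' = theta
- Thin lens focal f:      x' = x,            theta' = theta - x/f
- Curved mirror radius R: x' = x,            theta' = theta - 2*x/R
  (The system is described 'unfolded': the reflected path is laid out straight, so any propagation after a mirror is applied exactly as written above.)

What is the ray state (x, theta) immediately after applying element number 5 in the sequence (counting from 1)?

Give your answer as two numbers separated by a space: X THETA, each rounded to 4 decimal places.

Answer: 34.9543 0.1054

Derivation:
Initial: x=4.0000 theta=0.3000
After 1 (propagate distance d=18): x=9.4000 theta=0.3000
After 2 (thin lens f=-23): x=9.4000 theta=163/230 (≈0.7087)
After 3 (propagate distance d=31): x=1443/46 (≈31.3696) theta=163/230 (≈0.7087)
After 4 (thin lens f=52): x=1443/46 (≈31.3696) theta=97/920 (≈0.1054)
After 5 (propagate distance d=34): x=16079/460 (≈34.9543) theta=97/920 (≈0.1054)
Rounded to 4 decimal places: x = 34.9543, theta = 0.1054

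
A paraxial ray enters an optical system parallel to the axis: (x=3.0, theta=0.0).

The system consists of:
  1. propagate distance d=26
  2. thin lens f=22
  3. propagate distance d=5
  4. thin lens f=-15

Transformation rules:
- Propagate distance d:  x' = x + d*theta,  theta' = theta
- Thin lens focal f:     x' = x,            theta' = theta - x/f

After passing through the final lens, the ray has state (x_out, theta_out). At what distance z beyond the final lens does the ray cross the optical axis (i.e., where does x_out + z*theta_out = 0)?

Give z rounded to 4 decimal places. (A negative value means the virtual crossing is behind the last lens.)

Answer: -127.5000

Derivation:
Initial: x=3.0000 theta=0.0000
After 1 (propagate distance d=26): x=3.0000 theta=0.0000
After 2 (thin lens f=22): x=3.0000 theta=-3/22 (≈-0.1364)
After 3 (propagate distance d=5): x=51/22 (≈2.3182) theta=-3/22 (≈-0.1364)
After 4 (thin lens f=-15): x=51/22 (≈2.3182) theta=1/55 (≈0.0182)
z_focus = -x_out/theta_out = -(51/22)/(1/55) = -127.5000
Rounded to 4 decimal places: z = -127.5000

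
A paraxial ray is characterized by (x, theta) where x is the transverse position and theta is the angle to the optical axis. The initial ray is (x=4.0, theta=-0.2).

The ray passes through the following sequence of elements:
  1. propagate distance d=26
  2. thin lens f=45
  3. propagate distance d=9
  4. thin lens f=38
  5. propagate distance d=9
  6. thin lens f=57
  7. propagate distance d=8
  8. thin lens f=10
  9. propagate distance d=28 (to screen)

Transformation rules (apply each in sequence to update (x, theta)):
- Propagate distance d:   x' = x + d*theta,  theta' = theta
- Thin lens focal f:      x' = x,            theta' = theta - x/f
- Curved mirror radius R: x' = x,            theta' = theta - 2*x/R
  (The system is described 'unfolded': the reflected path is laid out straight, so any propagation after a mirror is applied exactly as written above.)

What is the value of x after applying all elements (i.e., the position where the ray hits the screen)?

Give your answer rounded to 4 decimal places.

Initial: x=4.0000 theta=-0.2000
After 1 (propagate distance d=26): x=-1.2000 theta=-0.2000
After 2 (thin lens f=45): x=-1.2000 theta=-13/75 (≈-0.1733)
After 3 (propagate distance d=9): x=-2.7600 theta=-13/75 (≈-0.1733)
After 4 (thin lens f=38): x=-2.7600 theta=-287/2850 (≈-0.1007)
After 5 (propagate distance d=9): x=-3483/950 (≈-3.6663) theta=-287/2850 (≈-0.1007)
After 6 (thin lens f=57): x=-3483/950 (≈-3.6663) theta=-197/5415 (≈-0.0364)
After 7 (propagate distance d=8): x=-214291/54150 (≈-3.9574) theta=-197/5415 (≈-0.0364)
After 8 (thin lens f=10): x=-214291/54150 (≈-3.9574) theta=194591/541500 (≈0.3594)
After 9 (propagate distance d=28 (to screen)): x=1652819/270750 (≈6.1046) theta=194591/541500 (≈0.3594)
Rounded to 4 decimal places: x = 6.1046

Answer: 6.1046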